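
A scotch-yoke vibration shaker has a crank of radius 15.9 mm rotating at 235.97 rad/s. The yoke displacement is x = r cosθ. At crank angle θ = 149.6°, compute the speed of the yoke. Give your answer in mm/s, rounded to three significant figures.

1900

ω = 236 rad/s
x = r cosθ ⇒ ẋ = −rω sinθ.
|v| = rω|sinθ| = 0.0159·236·|sin 149.6°| = 1.8986 m/s = 1898.6 mm/s.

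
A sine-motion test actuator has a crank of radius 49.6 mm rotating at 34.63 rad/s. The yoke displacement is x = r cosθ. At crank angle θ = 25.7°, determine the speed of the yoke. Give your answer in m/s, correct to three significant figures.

0.745

ω = 34.63 rad/s
x = r cosθ ⇒ ẋ = −rω sinθ.
|v| = rω|sinθ| = 0.0496·34.63·|sin 25.7°| = 0.74487 m/s.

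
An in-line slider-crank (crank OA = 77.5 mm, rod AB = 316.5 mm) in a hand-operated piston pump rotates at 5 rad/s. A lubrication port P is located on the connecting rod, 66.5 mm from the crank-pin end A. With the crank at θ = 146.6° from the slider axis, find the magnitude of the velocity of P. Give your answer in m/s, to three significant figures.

ω = 5 rad/s.  Crank-pin speed |V_A| = rω = 0.3875 m/s, perpendicular to OA.
Rod angle: sinφ = −(r/L) sinθ ⇒ φ = -7.747°; ω_rod = −rω cosθ/√(L²−r²sin²θ) = +1.0315 rad/s.
V_P = V_A + ω_rod × AP, with AP = 0.0665 m along the rod.
Components: V_Px = −rω sinθ − a·ω_rod·sinφ = -0.20406 m/s;  V_Py = rω cosθ + a·ω_rod·cosφ = -0.25553 m/s.
|V_P| = √(V_Px² + V_Py²) = 0.32702 m/s.

0.327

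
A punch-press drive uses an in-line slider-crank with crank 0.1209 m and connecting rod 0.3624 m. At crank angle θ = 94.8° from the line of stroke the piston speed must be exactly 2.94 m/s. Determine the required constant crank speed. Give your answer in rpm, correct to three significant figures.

For an in-line slider-crank, |v_piston| = rω|sinθ|·[1 + r cosθ/√(L² − r² sin²θ)].
With r = 0.1209 m, L = 0.3624 m, θ = 94.8°: the bracketed kinematic factor |dx/dθ| = 0.11691 m.
ω = v/|dx/dθ| = 2.94/0.11691 = 25.148 rad/s.
N = 60ω/(2π) = 240.14 rpm.

240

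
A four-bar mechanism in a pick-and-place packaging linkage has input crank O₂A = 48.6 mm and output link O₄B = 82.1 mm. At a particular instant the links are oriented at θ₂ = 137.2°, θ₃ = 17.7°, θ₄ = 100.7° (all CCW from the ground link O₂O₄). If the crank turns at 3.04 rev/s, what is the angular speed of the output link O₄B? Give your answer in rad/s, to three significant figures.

9.91

ω₂ = 19.1 rad/s (from 3.04 rev/s).
Differentiating the loop-closure r₂e^{iθ₂}+r₃e^{iθ₃}=r₁+r₄e^{iθ₄} gives r₂ω₂e^{iθ₂}+r₃ω₃e^{iθ₃}=r₄ω₄e^{iθ₄}.
Eliminating the other unknown: ω₄ = r₂ω₂ sin(θ₂−θ₃) / [r₄ sin(θ₄−θ₃)].
Numerator sine = +0.87036; denominator sine = +0.99255.
Result = 0.0486·19.1·(+0.87036) / (0.0821·(+0.99255)) = +9.915 rad/s; magnitude 9.915 rad/s.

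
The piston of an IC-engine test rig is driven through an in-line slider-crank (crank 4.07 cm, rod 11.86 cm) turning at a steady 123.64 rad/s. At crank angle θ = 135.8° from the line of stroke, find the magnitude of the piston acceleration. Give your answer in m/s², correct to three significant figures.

433

ω = 123.6 rad/s
x(θ) = r cosθ + √(L² − r² sin²θ); with ω constant, a = ω²·d²x/dθ².
d²x/dθ² = −r cosθ − r²(cos2θ)/√u − r⁴ sin²2θ/(4u^{3/2}),  u = L² − r² sin²θ = 0.0132608 m².
Substituting r = 0.0407 m, L = 0.1186 m, θ = 135.8°: d²x/dθ² = +0.028328 m.
a = ω²·d²x/dθ² = (123.6)²·(+0.028328) = +433.04 m/s²;  |a| = 433.04 m/s².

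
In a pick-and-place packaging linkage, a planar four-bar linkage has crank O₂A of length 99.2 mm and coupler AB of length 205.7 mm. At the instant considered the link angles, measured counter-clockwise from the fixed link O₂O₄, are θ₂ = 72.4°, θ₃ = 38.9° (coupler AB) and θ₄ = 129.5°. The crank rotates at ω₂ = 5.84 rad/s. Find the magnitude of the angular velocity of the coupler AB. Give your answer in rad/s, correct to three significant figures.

2.36

ω₂ = 5.84 rad/s
Differentiating the loop-closure r₂e^{iθ₂}+r₃e^{iθ₃}=r₁+r₄e^{iθ₄} gives r₂ω₂e^{iθ₂}+r₃ω₃e^{iθ₃}=r₄ω₄e^{iθ₄}.
Eliminating the other unknown: ω₃ = r₂ω₂ sin(θ₄−θ₂) / [r₃ sin(θ₃−θ₄)].
Numerator sine = +0.83962; denominator sine = -0.99995.
Result = 0.0992·5.84·(+0.83962) / (0.2057·(-0.99995)) = -2.3648 rad/s; magnitude 2.3648 rad/s.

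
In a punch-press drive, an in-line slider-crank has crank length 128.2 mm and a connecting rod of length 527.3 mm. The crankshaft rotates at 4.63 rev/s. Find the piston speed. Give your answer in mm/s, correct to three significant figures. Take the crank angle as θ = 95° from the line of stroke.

3630

ω = 2π·4.63 = 29.09 rad/s
For an in-line slider-crank, x = r cosθ + √(L² − r² sin²θ), so v = −rω sinθ·[1 + r cosθ/√(L² − r² sin²θ)].
With r = 0.1282 m, L = 0.5273 m, θ = 95°: √(L² − r² sin²θ) = 0.5116 m.
v = −0.1282·29.09·0.99619·[1 + 0.1282·-0.08716/0.5116] = -3.6342 m/s.
|v| = 3.6342 m/s = 3634.2 mm/s.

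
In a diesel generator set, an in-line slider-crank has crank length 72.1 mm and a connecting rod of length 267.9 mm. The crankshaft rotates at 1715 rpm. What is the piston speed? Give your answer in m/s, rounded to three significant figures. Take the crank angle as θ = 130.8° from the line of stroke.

ω = 2π·1715/60 = 179.6 rad/s
For an in-line slider-crank, x = r cosθ + √(L² − r² sin²θ), so v = −rω sinθ·[1 + r cosθ/√(L² − r² sin²θ)].
With r = 0.0721 m, L = 0.2679 m, θ = 130.8°: √(L² − r² sin²θ) = 0.26228 m.
v = −0.0721·179.6·0.75700·[1 + 0.0721·-0.65342/0.26228] = -8.0415 m/s.
|v| = 8.0415 m/s.

8.04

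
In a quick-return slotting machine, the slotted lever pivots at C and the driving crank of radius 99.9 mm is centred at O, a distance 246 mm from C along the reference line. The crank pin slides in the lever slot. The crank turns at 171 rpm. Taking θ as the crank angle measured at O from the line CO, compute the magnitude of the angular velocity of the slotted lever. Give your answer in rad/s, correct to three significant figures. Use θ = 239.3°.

ω = 17.91 rad/s (from 171 rpm).
Crank pin A relative to C: A = (d + r cosθ, r sinθ); lever angle φ = atan2(r sinθ, d + r cosθ).
Differentiating tanφ: φ̇ = rω(d cosθ + r)/(d² + r² + 2dr cosθ).
d² + r² + 2dr cosθ = |CA|² = 0.0454024 m²;  d cosθ + r = -0.025694 m.
|ω_lever| = |0.0999·17.91·-0.025694| / 0.0454024 = 1.0124 rad/s.

1.01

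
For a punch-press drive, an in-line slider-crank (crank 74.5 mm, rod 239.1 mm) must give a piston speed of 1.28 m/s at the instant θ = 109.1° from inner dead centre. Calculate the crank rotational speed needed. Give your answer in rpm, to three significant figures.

For an in-line slider-crank, |v_piston| = rω|sinθ|·[1 + r cosθ/√(L² − r² sin²θ)].
With r = 0.0745 m, L = 0.2391 m, θ = 109.1°: the bracketed kinematic factor |dx/dθ| = 0.062888 m.
ω = v/|dx/dθ| = 1.28/0.062888 = 20.354 rad/s.
N = 60ω/(2π) = 194.36 rpm.

194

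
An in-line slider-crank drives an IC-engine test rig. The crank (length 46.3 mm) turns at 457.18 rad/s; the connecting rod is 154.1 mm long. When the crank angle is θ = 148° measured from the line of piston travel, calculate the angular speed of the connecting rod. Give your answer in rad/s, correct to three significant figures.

118

ω = 457.2 rad/s
The rod makes angle φ with the slider axis where L sinφ = r sinθ; differentiating, L cosφ·φ̇ = r ω cosθ.
L cosφ = √(L² − r² sin²θ) = 0.15213 m.
|ω_rod| = r ω |cosθ| / √(L² − r² sin²θ) = 0.0463·457.2·0.84805/0.15213 = 117.99 rad/s.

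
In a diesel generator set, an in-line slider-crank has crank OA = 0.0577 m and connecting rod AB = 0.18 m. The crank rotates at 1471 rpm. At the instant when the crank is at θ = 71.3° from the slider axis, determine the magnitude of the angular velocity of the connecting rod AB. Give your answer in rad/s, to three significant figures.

ω = 154 rad/s (converted from 1471 rpm).
The rod makes angle φ with the slider axis where L sinφ = r sinθ; differentiating, L cosφ·φ̇ = r ω cosθ.
L cosφ = √(L² − r² sin²θ) = 0.1715 m.
|ω_rod| = r ω |cosθ| / √(L² − r² sin²θ) = 0.0577·154·0.32061/0.1715 = 16.616 rad/s.

16.6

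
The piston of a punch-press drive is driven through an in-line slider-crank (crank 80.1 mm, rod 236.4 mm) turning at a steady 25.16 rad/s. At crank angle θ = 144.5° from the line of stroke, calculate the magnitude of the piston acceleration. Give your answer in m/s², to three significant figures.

35.1

ω = 25.16 rad/s
x(θ) = r cosθ + √(L² − r² sin²θ); with ω constant, a = ω²·d²x/dθ².
d²x/dθ² = −r cosθ − r²(cos2θ)/√u − r⁴ sin²2θ/(4u^{3/2}),  u = L² − r² sin²θ = 0.0537214 m².
Substituting r = 0.0801 m, L = 0.2364 m, θ = 144.5°: d²x/dθ² = +0.055459 m.
a = ω²·d²x/dθ² = (25.16)²·(+0.055459) = +35.107 m/s²;  |a| = 35.107 m/s².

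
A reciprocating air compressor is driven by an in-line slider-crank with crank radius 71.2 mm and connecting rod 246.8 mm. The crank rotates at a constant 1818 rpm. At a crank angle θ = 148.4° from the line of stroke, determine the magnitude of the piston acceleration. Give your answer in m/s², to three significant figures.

1850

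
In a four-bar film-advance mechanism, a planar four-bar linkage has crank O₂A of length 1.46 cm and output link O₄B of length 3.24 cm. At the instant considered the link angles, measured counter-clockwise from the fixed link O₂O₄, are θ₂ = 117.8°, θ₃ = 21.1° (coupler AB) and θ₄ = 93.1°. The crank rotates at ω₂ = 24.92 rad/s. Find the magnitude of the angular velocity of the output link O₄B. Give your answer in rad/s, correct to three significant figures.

11.7

ω₂ = 24.92 rad/s
Differentiating the loop-closure r₂e^{iθ₂}+r₃e^{iθ₃}=r₁+r₄e^{iθ₄} gives r₂ω₂e^{iθ₂}+r₃ω₃e^{iθ₃}=r₄ω₄e^{iθ₄}.
Eliminating the other unknown: ω₄ = r₂ω₂ sin(θ₂−θ₃) / [r₄ sin(θ₄−θ₃)].
Numerator sine = +0.99317; denominator sine = +0.95106.
Result = 0.0146·24.92·(+0.99317) / (0.0324·(+0.95106)) = +11.727 rad/s; magnitude 11.727 rad/s.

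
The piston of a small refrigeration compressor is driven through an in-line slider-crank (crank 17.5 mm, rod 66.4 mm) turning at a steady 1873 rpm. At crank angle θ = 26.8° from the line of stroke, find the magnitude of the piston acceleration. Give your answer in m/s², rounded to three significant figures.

709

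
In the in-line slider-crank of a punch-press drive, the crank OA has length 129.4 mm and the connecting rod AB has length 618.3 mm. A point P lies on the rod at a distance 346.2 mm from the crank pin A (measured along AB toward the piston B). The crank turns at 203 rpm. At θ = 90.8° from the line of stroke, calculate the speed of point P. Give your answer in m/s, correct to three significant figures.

ω = 21.26 rad/s.  Crank-pin speed |V_A| = rω = 2.7508 m/s, perpendicular to OA.
Rod angle: sinφ = −(r/L) sinθ ⇒ φ = -12.079°; ω_rod = −rω cosθ/√(L²−r²sin²θ) = +0.063524 rad/s.
V_P = V_A + ω_rod × AP, with AP = 0.3462 m along the rod.
Components: V_Px = −rω sinθ − a·ω_rod·sinφ = -2.7459 m/s;  V_Py = rω cosθ + a·ω_rod·cosφ = -0.016902 m/s.
|V_P| = √(V_Px² + V_Py²) = 2.746 m/s.

2.75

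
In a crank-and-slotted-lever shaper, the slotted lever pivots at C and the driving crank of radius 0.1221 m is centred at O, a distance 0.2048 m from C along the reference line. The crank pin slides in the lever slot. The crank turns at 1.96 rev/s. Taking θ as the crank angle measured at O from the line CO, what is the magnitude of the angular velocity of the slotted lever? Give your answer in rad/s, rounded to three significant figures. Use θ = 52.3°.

4.25

ω = 12.32 rad/s (from 1.96 rev/s).
Crank pin A relative to C: A = (d + r cosθ, r sinθ); lever angle φ = atan2(r sinθ, d + r cosθ).
Differentiating tanφ: φ̇ = rω(d cosθ + r)/(d² + r² + 2dr cosθ).
d² + r² + 2dr cosθ = |CA|² = 0.0874352 m²;  d cosθ + r = +0.24734 m.
|ω_lever| = |0.1221·12.32·+0.24734| / 0.0874352 = 4.2536 rad/s.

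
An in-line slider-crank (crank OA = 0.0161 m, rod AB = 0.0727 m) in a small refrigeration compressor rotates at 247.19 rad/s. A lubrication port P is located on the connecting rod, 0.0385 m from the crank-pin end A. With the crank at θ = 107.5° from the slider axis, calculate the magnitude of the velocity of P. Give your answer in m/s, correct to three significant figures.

ω = 247.2 rad/s.  Crank-pin speed |V_A| = rω = 3.9798 m/s, perpendicular to OA.
Rod angle: sinφ = −(r/L) sinθ ⇒ φ = -12.193°; ω_rod = −rω cosθ/√(L²−r²sin²θ) = +16.841 rad/s.
V_P = V_A + ω_rod × AP, with AP = 0.0385 m along the rod.
Components: V_Px = −rω sinθ − a·ω_rod·sinφ = -3.6586 m/s;  V_Py = rω cosθ + a·ω_rod·cosφ = -0.56298 m/s.
|V_P| = √(V_Px² + V_Py²) = 3.7017 m/s.

3.70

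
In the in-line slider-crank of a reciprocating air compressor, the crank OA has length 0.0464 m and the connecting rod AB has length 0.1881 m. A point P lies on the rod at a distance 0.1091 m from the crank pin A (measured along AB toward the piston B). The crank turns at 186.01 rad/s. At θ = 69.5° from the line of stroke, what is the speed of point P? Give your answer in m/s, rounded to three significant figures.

ω = 186 rad/s.  Crank-pin speed |V_A| = rω = 8.6309 m/s, perpendicular to OA.
Rod angle: sinφ = −(r/L) sinθ ⇒ φ = -13.359°; ω_rod = −rω cosθ/√(L²−r²sin²θ) = -16.516 rad/s.
V_P = V_A + ω_rod × AP, with AP = 0.1091 m along the rod.
Components: V_Px = −rω sinθ − a·ω_rod·sinφ = -8.5006 m/s;  V_Py = rω cosθ + a·ω_rod·cosφ = +1.2695 m/s.
|V_P| = √(V_Px² + V_Py²) = 8.5949 m/s.

8.59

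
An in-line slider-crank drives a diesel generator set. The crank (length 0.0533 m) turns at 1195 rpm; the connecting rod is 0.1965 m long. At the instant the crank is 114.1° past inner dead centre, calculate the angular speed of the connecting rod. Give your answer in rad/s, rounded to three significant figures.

14.3

ω = 125.1 rad/s (converted from 1195 rpm).
The rod makes angle φ with the slider axis where L sinφ = r sinθ; differentiating, L cosφ·φ̇ = r ω cosθ.
L cosφ = √(L² − r² sin²θ) = 0.19038 m.
|ω_rod| = r ω |cosθ| / √(L² − r² sin²θ) = 0.0533·125.1·0.40833/0.19038 = 14.306 rad/s.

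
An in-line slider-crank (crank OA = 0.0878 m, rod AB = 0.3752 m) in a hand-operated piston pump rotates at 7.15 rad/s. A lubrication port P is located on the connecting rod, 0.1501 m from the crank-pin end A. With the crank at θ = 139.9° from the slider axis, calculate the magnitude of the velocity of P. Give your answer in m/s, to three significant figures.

0.473

ω = 7.15 rad/s.  Crank-pin speed |V_A| = rω = 0.62777 m/s, perpendicular to OA.
Rod angle: sinφ = −(r/L) sinθ ⇒ φ = -8.669°; ω_rod = −rω cosθ/√(L²−r²sin²θ) = +1.2946 rad/s.
V_P = V_A + ω_rod × AP, with AP = 0.1501 m along the rod.
Components: V_Px = −rω sinθ − a·ω_rod·sinφ = -0.37507 m/s;  V_Py = rω cosθ + a·ω_rod·cosφ = -0.28809 m/s.
|V_P| = √(V_Px² + V_Py²) = 0.47294 m/s.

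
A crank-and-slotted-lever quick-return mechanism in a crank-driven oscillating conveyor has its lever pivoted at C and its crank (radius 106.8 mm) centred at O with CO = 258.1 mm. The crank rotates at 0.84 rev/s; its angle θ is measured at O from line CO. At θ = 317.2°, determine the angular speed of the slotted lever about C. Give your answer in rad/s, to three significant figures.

1.41

ω = 5.278 rad/s (from 0.84 rev/s).
Crank pin A relative to C: A = (d + r cosθ, r sinθ); lever angle φ = atan2(r sinθ, d + r cosθ).
Differentiating tanφ: φ̇ = rω(d cosθ + r)/(d² + r² + 2dr cosθ).
d² + r² + 2dr cosθ = |CA|² = 0.118472 m²;  d cosθ + r = +0.29618 m.
|ω_lever| = |0.1068·5.278·+0.29618| / 0.118472 = 1.4092 rad/s.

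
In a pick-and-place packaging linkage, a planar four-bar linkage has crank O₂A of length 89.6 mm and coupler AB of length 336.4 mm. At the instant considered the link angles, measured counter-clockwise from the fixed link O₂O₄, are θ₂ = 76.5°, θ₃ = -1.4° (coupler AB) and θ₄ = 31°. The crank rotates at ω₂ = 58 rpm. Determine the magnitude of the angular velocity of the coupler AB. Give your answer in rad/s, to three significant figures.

2.15

ω₂ = 6.074 rad/s (from 58 rpm).
Differentiating the loop-closure r₂e^{iθ₂}+r₃e^{iθ₃}=r₁+r₄e^{iθ₄} gives r₂ω₂e^{iθ₂}+r₃ω₃e^{iθ₃}=r₄ω₄e^{iθ₄}.
Eliminating the other unknown: ω₃ = r₂ω₂ sin(θ₄−θ₂) / [r₃ sin(θ₃−θ₄)].
Numerator sine = -0.71325; denominator sine = -0.53583.
Result = 0.0896·6.074·(-0.71325) / (0.3364·(-0.53583)) = +2.1534 rad/s; magnitude 2.1534 rad/s.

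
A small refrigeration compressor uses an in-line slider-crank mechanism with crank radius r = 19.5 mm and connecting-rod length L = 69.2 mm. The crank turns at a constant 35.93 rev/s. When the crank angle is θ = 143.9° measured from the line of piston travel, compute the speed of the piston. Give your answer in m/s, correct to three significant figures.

1.99

ω = 2π·35.9 = 225.8 rad/s
For an in-line slider-crank, x = r cosθ + √(L² − r² sin²θ), so v = −rω sinθ·[1 + r cosθ/√(L² − r² sin²θ)].
With r = 0.0195 m, L = 0.0692 m, θ = 143.9°: √(L² − r² sin²θ) = 0.06824 m.
v = −0.0195·225.8·0.58920·[1 + 0.0195·-0.80799/0.06824] = -1.9949 m/s.
|v| = 1.9949 m/s.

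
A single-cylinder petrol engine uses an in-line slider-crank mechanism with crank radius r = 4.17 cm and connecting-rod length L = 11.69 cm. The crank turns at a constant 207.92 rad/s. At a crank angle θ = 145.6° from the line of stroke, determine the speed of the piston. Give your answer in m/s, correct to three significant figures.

ω = 207.9 rad/s
For an in-line slider-crank, x = r cosθ + √(L² − r² sin²θ), so v = −rω sinθ·[1 + r cosθ/√(L² − r² sin²θ)].
With r = 0.0417 m, L = 0.1169 m, θ = 145.6°: √(L² − r² sin²θ) = 0.1145 m.
v = −0.0417·207.9·0.56497·[1 + 0.0417·-0.82511/0.1145] = -3.4265 m/s.
|v| = 3.4265 m/s.

3.43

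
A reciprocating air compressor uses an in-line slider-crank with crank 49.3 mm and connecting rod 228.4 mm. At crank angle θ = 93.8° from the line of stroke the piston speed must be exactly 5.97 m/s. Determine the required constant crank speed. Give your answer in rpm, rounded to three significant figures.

For an in-line slider-crank, |v_piston| = rω|sinθ|·[1 + r cosθ/√(L² − r² sin²θ)].
With r = 0.0493 m, L = 0.2284 m, θ = 93.8°: the bracketed kinematic factor |dx/dθ| = 0.048471 m.
ω = v/|dx/dθ| = 5.97/0.048471 = 123.17 rad/s.
N = 60ω/(2π) = 1176.2 rpm.

1180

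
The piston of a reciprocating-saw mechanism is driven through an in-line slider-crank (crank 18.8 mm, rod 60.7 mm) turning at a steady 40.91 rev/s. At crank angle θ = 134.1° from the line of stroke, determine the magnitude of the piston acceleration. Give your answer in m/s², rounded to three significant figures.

867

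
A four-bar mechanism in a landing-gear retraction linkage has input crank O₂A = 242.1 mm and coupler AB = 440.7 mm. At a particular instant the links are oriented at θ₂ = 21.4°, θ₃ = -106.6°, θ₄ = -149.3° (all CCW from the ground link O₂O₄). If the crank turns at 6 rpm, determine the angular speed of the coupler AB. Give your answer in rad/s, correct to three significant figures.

ω₂ = 0.6283 rad/s (from 6 rpm).
Differentiating the loop-closure r₂e^{iθ₂}+r₃e^{iθ₃}=r₁+r₄e^{iθ₄} gives r₂ω₂e^{iθ₂}+r₃ω₃e^{iθ₃}=r₄ω₄e^{iθ₄}.
Eliminating the other unknown: ω₃ = r₂ω₂ sin(θ₄−θ₂) / [r₃ sin(θ₃−θ₄)].
Numerator sine = -0.16160; denominator sine = +0.67816.
Result = 0.2421·0.6283·(-0.16160) / (0.4407·(+0.67816)) = -0.082253 rad/s; magnitude 0.082253 rad/s.

0.0823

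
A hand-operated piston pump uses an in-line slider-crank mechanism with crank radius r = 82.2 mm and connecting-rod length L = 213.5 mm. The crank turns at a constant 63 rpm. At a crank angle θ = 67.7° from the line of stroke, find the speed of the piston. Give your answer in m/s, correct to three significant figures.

0.580

ω = 2π·63/60 = 6.597 rad/s
For an in-line slider-crank, x = r cosθ + √(L² − r² sin²θ), so v = −rω sinθ·[1 + r cosθ/√(L² − r² sin²θ)].
With r = 0.0822 m, L = 0.2135 m, θ = 67.7°: √(L² − r² sin²θ) = 0.1995 m.
v = −0.0822·6.597·0.92521·[1 + 0.0822·0.37946/0.1995] = -0.58019 m/s.
|v| = 0.58019 m/s.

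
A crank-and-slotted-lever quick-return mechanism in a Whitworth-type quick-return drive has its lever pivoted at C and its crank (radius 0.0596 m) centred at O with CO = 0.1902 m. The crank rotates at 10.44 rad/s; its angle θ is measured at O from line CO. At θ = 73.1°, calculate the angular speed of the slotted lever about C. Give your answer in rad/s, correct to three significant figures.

1.54

ω = 10.44 rad/s
Crank pin A relative to C: A = (d + r cosθ, r sinθ); lever angle φ = atan2(r sinθ, d + r cosθ).
Differentiating tanφ: φ̇ = rω(d cosθ + r)/(d² + r² + 2dr cosθ).
d² + r² + 2dr cosθ = |CA|² = 0.046319 m²;  d cosθ + r = +0.11489 m.
|ω_lever| = |0.0596·10.44·+0.11489| / 0.046319 = 1.5434 rad/s.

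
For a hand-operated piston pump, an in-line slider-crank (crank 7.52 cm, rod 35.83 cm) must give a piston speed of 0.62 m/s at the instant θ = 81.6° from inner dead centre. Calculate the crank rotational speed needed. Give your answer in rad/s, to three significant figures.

8.08

For an in-line slider-crank, |v_piston| = rω|sinθ|·[1 + r cosθ/√(L² − r² sin²θ)].
With r = 0.0752 m, L = 0.3583 m, θ = 81.6°: the bracketed kinematic factor |dx/dθ| = 0.076725 m.
ω = v/|dx/dθ| = 0.62/0.076725 = 8.0808 rad/s.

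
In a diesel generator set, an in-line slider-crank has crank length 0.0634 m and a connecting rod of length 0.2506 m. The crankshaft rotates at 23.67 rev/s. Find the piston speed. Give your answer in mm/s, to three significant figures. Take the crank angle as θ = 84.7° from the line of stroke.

ω = 2π·23.7 = 148.7 rad/s
For an in-line slider-crank, x = r cosθ + √(L² − r² sin²θ), so v = −rω sinθ·[1 + r cosθ/√(L² − r² sin²θ)].
With r = 0.0634 m, L = 0.2506 m, θ = 84.7°: √(L² − r² sin²θ) = 0.24252 m.
v = −0.0634·148.7·0.99572·[1 + 0.0634·0.09237/0.24252] = -9.6154 m/s.
|v| = 9.6154 m/s = 9615.4 mm/s.

9620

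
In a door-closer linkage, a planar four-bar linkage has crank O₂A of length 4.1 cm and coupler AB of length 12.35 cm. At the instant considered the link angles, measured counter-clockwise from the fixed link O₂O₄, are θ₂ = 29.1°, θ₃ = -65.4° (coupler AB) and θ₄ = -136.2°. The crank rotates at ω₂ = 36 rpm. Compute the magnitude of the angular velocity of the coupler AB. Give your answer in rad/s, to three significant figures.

0.336

ω₂ = 3.77 rad/s (from 36 rpm).
Differentiating the loop-closure r₂e^{iθ₂}+r₃e^{iθ₃}=r₁+r₄e^{iθ₄} gives r₂ω₂e^{iθ₂}+r₃ω₃e^{iθ₃}=r₄ω₄e^{iθ₄}.
Eliminating the other unknown: ω₃ = r₂ω₂ sin(θ₄−θ₂) / [r₃ sin(θ₃−θ₄)].
Numerator sine = -0.25376; denominator sine = +0.94438.
Result = 0.041·3.77·(-0.25376) / (0.1235·(+0.94438)) = -0.3363 rad/s; magnitude 0.3363 rad/s.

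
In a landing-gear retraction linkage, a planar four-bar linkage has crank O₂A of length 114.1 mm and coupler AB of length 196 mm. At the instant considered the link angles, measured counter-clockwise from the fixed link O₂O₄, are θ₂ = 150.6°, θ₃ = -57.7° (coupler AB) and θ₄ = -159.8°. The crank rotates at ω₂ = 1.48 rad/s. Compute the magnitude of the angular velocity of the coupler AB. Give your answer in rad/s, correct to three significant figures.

0.671

ω₂ = 1.48 rad/s
Differentiating the loop-closure r₂e^{iθ₂}+r₃e^{iθ₃}=r₁+r₄e^{iθ₄} gives r₂ω₂e^{iθ₂}+r₃ω₃e^{iθ₃}=r₄ω₄e^{iθ₄}.
Eliminating the other unknown: ω₃ = r₂ω₂ sin(θ₄−θ₂) / [r₃ sin(θ₃−θ₄)].
Numerator sine = +0.76154; denominator sine = +0.97778.
Result = 0.1141·1.48·(+0.76154) / (0.196·(+0.97778)) = +0.67103 rad/s; magnitude 0.67103 rad/s.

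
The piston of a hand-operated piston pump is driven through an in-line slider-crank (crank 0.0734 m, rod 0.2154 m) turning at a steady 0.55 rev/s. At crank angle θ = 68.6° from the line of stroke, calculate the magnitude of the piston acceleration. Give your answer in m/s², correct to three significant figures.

0.0934

ω = 2π·0.55 = 3.456 rad/s
x(θ) = r cosθ + √(L² − r² sin²θ); with ω constant, a = ω²·d²x/dθ².
d²x/dθ² = −r cosθ − r²(cos2θ)/√u − r⁴ sin²2θ/(4u^{3/2}),  u = L² − r² sin²θ = 0.0417269 m².
Substituting r = 0.0734 m, L = 0.2154 m, θ = 68.6°: d²x/dθ² = -0.0078232 m.
a = ω²·d²x/dθ² = (3.456)²·(-0.0078232) = -0.093427 m/s²;  |a| = 0.093427 m/s².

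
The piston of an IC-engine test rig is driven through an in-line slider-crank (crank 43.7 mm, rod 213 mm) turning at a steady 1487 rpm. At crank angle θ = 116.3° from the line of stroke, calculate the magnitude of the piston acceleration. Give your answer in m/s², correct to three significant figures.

602

ω = 2π·1487/60 = 155.7 rad/s
x(θ) = r cosθ + √(L² − r² sin²θ); with ω constant, a = ω²·d²x/dθ².
d²x/dθ² = −r cosθ − r²(cos2θ)/√u − r⁴ sin²2θ/(4u^{3/2}),  u = L² − r² sin²θ = 0.0438342 m².
Substituting r = 0.0437 m, L = 0.213 m, θ = 116.3°: d²x/dθ² = +0.02484 m.
a = ω²·d²x/dθ² = (155.7)²·(+0.02484) = +602.31 m/s²;  |a| = 602.31 m/s².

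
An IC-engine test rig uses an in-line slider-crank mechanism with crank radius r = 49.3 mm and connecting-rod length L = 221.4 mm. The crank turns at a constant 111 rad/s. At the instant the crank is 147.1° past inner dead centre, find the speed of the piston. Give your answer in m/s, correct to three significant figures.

2.41

ω = 111 rad/s
For an in-line slider-crank, x = r cosθ + √(L² − r² sin²θ), so v = −rω sinθ·[1 + r cosθ/√(L² − r² sin²θ)].
With r = 0.0493 m, L = 0.2214 m, θ = 147.1°: √(L² − r² sin²θ) = 0.21977 m.
v = −0.0493·111·0.54317·[1 + 0.0493·-0.83962/0.21977] = -2.4126 m/s.
|v| = 2.4126 m/s.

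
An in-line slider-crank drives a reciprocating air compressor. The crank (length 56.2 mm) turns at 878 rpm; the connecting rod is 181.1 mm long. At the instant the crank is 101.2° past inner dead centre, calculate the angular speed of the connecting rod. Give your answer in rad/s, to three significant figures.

ω = 91.94 rad/s (converted from 878 rpm).
The rod makes angle φ with the slider axis where L sinφ = r sinθ; differentiating, L cosφ·φ̇ = r ω cosθ.
L cosφ = √(L² − r² sin²θ) = 0.1725 m.
|ω_rod| = r ω |cosθ| / √(L² − r² sin²θ) = 0.0562·91.94·0.19423/0.1725 = 5.8181 rad/s.

5.82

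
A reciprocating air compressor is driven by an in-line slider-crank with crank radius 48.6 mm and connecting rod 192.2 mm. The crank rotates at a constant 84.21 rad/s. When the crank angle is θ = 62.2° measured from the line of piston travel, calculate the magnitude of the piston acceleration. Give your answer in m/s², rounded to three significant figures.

ω = 84.21 rad/s
x(θ) = r cosθ + √(L² − r² sin²θ); with ω constant, a = ω²·d²x/dθ².
d²x/dθ² = −r cosθ − r²(cos2θ)/√u − r⁴ sin²2θ/(4u^{3/2}),  u = L² − r² sin²θ = 0.0350926 m².
Substituting r = 0.0486 m, L = 0.1922 m, θ = 62.2°: d²x/dθ² = -0.015687 m.
a = ω²·d²x/dθ² = (84.21)²·(-0.015687) = -111.24 m/s²;  |a| = 111.24 m/s².

111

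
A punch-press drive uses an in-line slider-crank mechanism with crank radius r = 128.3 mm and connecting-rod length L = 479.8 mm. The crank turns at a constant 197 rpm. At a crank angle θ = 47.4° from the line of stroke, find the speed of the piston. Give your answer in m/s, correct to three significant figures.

ω = 2π·197/60 = 20.63 rad/s
For an in-line slider-crank, x = r cosθ + √(L² − r² sin²θ), so v = −rω sinθ·[1 + r cosθ/√(L² − r² sin²θ)].
With r = 0.1283 m, L = 0.4798 m, θ = 47.4°: √(L² − r² sin²θ) = 0.47041 m.
v = −0.1283·20.63·0.73610·[1 + 0.1283·0.67688/0.47041] = -2.308 m/s.
|v| = 2.308 m/s.

2.31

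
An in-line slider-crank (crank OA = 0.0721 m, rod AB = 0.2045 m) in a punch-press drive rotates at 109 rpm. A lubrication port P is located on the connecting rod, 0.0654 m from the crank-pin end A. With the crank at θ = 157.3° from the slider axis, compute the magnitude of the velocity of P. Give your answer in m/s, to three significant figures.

0.589

ω = 11.41 rad/s.  Crank-pin speed |V_A| = rω = 0.82298 m/s, perpendicular to OA.
Rod angle: sinφ = −(r/L) sinθ ⇒ φ = -7.820°; ω_rod = −rω cosθ/√(L²−r²sin²θ) = +3.7475 rad/s.
V_P = V_A + ω_rod × AP, with AP = 0.0654 m along the rod.
Components: V_Px = −rω sinθ − a·ω_rod·sinφ = -0.28425 m/s;  V_Py = rω cosθ + a·ω_rod·cosφ = -0.51643 m/s.
|V_P| = √(V_Px² + V_Py²) = 0.58949 m/s.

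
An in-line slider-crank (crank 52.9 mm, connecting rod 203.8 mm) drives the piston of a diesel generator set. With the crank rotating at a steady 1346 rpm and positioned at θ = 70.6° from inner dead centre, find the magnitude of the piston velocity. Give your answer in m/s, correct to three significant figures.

ω = 2π·1346/60 = 141 rad/s
For an in-line slider-crank, x = r cosθ + √(L² − r² sin²θ), so v = −rω sinθ·[1 + r cosθ/√(L² − r² sin²θ)].
With r = 0.0529 m, L = 0.2038 m, θ = 70.6°: √(L² − r² sin²θ) = 0.1976 m.
v = −0.0529·141·0.94322·[1 + 0.0529·0.33216/0.1976] = -7.6585 m/s.
|v| = 7.6585 m/s.

7.66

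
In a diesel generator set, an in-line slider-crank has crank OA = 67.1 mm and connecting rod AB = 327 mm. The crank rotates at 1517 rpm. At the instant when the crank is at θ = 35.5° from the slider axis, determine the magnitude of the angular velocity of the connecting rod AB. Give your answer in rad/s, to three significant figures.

26.7

ω = 158.9 rad/s (converted from 1517 rpm).
The rod makes angle φ with the slider axis where L sinφ = r sinθ; differentiating, L cosφ·φ̇ = r ω cosθ.
L cosφ = √(L² − r² sin²θ) = 0.32467 m.
|ω_rod| = r ω |cosθ| / √(L² − r² sin²θ) = 0.0671·158.9·0.81412/0.32467 = 26.729 rad/s.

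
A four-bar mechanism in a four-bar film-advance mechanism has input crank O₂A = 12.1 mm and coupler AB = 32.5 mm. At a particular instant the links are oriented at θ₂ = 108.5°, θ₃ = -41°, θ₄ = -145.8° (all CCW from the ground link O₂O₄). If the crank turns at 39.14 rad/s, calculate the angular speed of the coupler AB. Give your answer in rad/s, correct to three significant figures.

ω₂ = 39.14 rad/s
Differentiating the loop-closure r₂e^{iθ₂}+r₃e^{iθ₃}=r₁+r₄e^{iθ₄} gives r₂ω₂e^{iθ₂}+r₃ω₃e^{iθ₃}=r₄ω₄e^{iθ₄}.
Eliminating the other unknown: ω₃ = r₂ω₂ sin(θ₄−θ₂) / [r₃ sin(θ₃−θ₄)].
Numerator sine = +0.96269; denominator sine = +0.96682.
Result = 0.0121·39.14·(+0.96269) / (0.0325·(+0.96682)) = +14.51 rad/s; magnitude 14.51 rad/s.

14.5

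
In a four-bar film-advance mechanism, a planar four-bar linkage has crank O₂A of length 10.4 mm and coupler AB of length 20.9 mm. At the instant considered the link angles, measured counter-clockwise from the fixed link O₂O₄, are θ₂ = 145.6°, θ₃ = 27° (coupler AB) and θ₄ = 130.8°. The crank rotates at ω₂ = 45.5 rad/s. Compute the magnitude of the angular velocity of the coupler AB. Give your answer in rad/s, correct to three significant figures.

5.96

ω₂ = 45.5 rad/s
Differentiating the loop-closure r₂e^{iθ₂}+r₃e^{iθ₃}=r₁+r₄e^{iθ₄} gives r₂ω₂e^{iθ₂}+r₃ω₃e^{iθ₃}=r₄ω₄e^{iθ₄}.
Eliminating the other unknown: ω₃ = r₂ω₂ sin(θ₄−θ₂) / [r₃ sin(θ₃−θ₄)].
Numerator sine = -0.25545; denominator sine = -0.97113.
Result = 0.0104·45.5·(-0.25545) / (0.0209·(-0.97113)) = +5.9555 rad/s; magnitude 5.9555 rad/s.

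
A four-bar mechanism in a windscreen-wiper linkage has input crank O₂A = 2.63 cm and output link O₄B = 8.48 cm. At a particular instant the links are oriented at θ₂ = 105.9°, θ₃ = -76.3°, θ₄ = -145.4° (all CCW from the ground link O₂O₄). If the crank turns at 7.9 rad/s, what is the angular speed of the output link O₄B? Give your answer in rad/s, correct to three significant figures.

ω₂ = 7.9 rad/s
Differentiating the loop-closure r₂e^{iθ₂}+r₃e^{iθ₃}=r₁+r₄e^{iθ₄} gives r₂ω₂e^{iθ₂}+r₃ω₃e^{iθ₃}=r₄ω₄e^{iθ₄}.
Eliminating the other unknown: ω₄ = r₂ω₂ sin(θ₂−θ₃) / [r₄ sin(θ₄−θ₃)].
Numerator sine = -0.03839; denominator sine = -0.93420.
Result = 0.0263·7.9·(-0.03839) / (0.0848·(-0.93420)) = +0.10068 rad/s; magnitude 0.10068 rad/s.

0.101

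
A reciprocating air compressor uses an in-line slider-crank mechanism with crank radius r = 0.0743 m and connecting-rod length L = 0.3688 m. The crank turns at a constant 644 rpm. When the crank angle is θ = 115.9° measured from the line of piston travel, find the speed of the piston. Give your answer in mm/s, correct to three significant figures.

4100

ω = 2π·644/60 = 67.44 rad/s
For an in-line slider-crank, x = r cosθ + √(L² − r² sin²θ), so v = −rω sinθ·[1 + r cosθ/√(L² − r² sin²θ)].
With r = 0.0743 m, L = 0.3688 m, θ = 115.9°: √(L² − r² sin²θ) = 0.36269 m.
v = −0.0743·67.44·0.89956·[1 + 0.0743·-0.43680/0.36269] = -4.1041 m/s.
|v| = 4.1041 m/s = 4104.1 mm/s.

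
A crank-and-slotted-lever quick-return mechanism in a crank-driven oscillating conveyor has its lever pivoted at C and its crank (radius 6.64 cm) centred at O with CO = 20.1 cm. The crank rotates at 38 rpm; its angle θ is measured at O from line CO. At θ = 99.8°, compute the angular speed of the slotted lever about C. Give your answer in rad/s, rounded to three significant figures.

0.211

ω = 3.979 rad/s (from 38 rpm).
Crank pin A relative to C: A = (d + r cosθ, r sinθ); lever angle φ = atan2(r sinθ, d + r cosθ).
Differentiating tanφ: φ̇ = rω(d cosθ + r)/(d² + r² + 2dr cosθ).
d² + r² + 2dr cosθ = |CA|² = 0.0402666 m²;  d cosθ + r = +0.032188 m.
|ω_lever| = |0.0664·3.979·+0.032188| / 0.0402666 = 0.21122 rad/s.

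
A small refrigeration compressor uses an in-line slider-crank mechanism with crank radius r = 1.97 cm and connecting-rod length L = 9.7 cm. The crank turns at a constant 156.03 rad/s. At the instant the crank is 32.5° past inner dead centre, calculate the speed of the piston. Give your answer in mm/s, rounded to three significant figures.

1940

ω = 156 rad/s
For an in-line slider-crank, x = r cosθ + √(L² − r² sin²θ), so v = −rω sinθ·[1 + r cosθ/√(L² − r² sin²θ)].
With r = 0.0197 m, L = 0.097 m, θ = 32.5°: √(L² − r² sin²θ) = 0.096421 m.
v = −0.0197·156·0.53730·[1 + 0.0197·0.84339/0.096421] = -1.9361 m/s.
|v| = 1.9361 m/s = 1936.1 mm/s.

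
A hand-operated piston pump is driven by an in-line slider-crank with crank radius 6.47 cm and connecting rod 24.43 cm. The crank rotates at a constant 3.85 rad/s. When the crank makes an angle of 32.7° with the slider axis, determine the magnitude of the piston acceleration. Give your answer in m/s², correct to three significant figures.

ω = 3.85 rad/s
x(θ) = r cosθ + √(L² − r² sin²θ); with ω constant, a = ω²·d²x/dθ².
d²x/dθ² = −r cosθ − r²(cos2θ)/√u − r⁴ sin²2θ/(4u^{3/2}),  u = L² − r² sin²θ = 0.0584607 m².
Substituting r = 0.0647 m, L = 0.2443 m, θ = 32.7°: d²x/dθ² = -0.061909 m.
a = ω²·d²x/dθ² = (3.85)²·(-0.061909) = -0.91765 m/s²;  |a| = 0.91765 m/s².

0.918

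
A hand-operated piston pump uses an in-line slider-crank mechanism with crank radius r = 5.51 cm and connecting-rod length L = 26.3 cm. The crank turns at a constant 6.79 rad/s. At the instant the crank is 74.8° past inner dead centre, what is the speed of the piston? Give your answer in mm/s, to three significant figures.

381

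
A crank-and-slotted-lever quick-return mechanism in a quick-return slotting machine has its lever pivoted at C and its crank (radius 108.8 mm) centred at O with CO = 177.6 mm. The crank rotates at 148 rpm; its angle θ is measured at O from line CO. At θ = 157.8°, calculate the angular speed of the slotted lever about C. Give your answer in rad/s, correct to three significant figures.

12.3

ω = 15.5 rad/s (from 148 rpm).
Crank pin A relative to C: A = (d + r cosθ, r sinθ); lever angle φ = atan2(r sinθ, d + r cosθ).
Differentiating tanφ: φ̇ = rω(d cosθ + r)/(d² + r² + 2dr cosθ).
d² + r² + 2dr cosθ = |CA|² = 0.00759823 m²;  d cosθ + r = -0.055635 m.
|ω_lever| = |0.1088·15.5·-0.055635| / 0.00759823 = 12.347 rad/s.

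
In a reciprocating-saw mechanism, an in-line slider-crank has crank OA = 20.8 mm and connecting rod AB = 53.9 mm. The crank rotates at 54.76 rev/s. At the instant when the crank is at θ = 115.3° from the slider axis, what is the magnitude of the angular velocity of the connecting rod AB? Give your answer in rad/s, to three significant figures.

ω = 344.1 rad/s (converted from 54.76 rev/s).
The rod makes angle φ with the slider axis where L sinφ = r sinθ; differentiating, L cosφ·φ̇ = r ω cosθ.
L cosφ = √(L² − r² sin²θ) = 0.050513 m.
|ω_rod| = r ω |cosθ| / √(L² − r² sin²θ) = 0.0208·344.1·0.42736/0.050513 = 60.547 rad/s.

60.5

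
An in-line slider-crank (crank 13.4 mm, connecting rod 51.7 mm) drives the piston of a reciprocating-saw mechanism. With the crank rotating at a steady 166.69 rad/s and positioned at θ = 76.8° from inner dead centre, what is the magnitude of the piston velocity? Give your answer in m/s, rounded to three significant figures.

ω = 166.7 rad/s
For an in-line slider-crank, x = r cosθ + √(L² − r² sin²θ), so v = −rω sinθ·[1 + r cosθ/√(L² − r² sin²θ)].
With r = 0.0134 m, L = 0.0517 m, θ = 76.8°: √(L² − r² sin²θ) = 0.050027 m.
v = −0.0134·166.7·0.97358·[1 + 0.0134·0.22835/0.050027] = -2.3076 m/s.
|v| = 2.3076 m/s.

2.31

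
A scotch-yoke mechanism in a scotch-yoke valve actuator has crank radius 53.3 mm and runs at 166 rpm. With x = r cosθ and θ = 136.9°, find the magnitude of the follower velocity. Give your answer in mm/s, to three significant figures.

633

ω = 17.38 rad/s (from 166 rpm).
x = r cosθ ⇒ ẋ = −rω sinθ.
|v| = rω|sinθ| = 0.0533·17.38·|sin 136.9°| = 0.63308 m/s = 633.08 mm/s.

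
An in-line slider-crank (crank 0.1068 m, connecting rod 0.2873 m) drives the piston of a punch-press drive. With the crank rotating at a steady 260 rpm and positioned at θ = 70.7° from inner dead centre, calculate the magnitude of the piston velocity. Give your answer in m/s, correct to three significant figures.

ω = 2π·260/60 = 27.23 rad/s
For an in-line slider-crank, x = r cosθ + √(L² − r² sin²θ), so v = −rω sinθ·[1 + r cosθ/√(L² − r² sin²θ)].
With r = 0.1068 m, L = 0.2873 m, θ = 70.7°: √(L² − r² sin²θ) = 0.26904 m.
v = −0.1068·27.23·0.94380·[1 + 0.1068·0.33051/0.26904] = -3.1045 m/s.
|v| = 3.1045 m/s.

3.10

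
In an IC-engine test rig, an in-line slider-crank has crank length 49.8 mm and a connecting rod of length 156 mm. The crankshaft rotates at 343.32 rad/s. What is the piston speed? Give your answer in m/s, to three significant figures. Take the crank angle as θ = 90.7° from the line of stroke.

17.0

ω = 343.3 rad/s
For an in-line slider-crank, x = r cosθ + √(L² − r² sin²θ), so v = −rω sinθ·[1 + r cosθ/√(L² − r² sin²θ)].
With r = 0.0498 m, L = 0.156 m, θ = 90.7°: √(L² − r² sin²θ) = 0.14784 m.
v = −0.0498·343.3·0.99993·[1 + 0.0498·-0.01222/0.14784] = -17.026 m/s.
|v| = 17.026 m/s.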